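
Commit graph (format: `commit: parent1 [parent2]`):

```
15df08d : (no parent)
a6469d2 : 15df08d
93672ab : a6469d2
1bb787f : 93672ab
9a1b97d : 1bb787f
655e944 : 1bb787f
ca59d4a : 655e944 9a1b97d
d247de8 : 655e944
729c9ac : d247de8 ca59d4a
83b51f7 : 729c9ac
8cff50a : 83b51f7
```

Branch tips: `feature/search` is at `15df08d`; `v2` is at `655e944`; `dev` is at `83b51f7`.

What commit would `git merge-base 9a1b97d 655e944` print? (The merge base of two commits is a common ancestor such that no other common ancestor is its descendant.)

1bb787f

Ancestors of 9a1b97d: {15df08d, 1bb787f, 93672ab, 9a1b97d, a6469d2}.
Ancestors of 655e944: {15df08d, 1bb787f, 655e944, 93672ab, a6469d2}.
Common ancestors: {15df08d, 1bb787f, 93672ab, a6469d2}.
Among these, 1bb787f is not an ancestor of any other common ancestor — it is the merge base.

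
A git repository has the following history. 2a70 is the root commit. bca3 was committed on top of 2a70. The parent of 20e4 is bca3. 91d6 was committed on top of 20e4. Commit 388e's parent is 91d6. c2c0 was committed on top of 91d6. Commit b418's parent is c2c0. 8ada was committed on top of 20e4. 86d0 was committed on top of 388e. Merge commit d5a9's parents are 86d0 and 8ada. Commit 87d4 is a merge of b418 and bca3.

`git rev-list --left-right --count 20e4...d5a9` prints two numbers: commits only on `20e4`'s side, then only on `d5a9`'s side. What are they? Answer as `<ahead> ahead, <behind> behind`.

0 ahead, 5 behind

Reachable from 20e4: {20e4, 2a70, bca3}.
Reachable from d5a9: {20e4, 2a70, 388e, 86d0, 8ada, 91d6, bca3, d5a9}.
Only in 20e4's history (ahead): {} — 0.
Only in d5a9's history (behind): {388e, 86d0, 8ada, 91d6, d5a9} — 5.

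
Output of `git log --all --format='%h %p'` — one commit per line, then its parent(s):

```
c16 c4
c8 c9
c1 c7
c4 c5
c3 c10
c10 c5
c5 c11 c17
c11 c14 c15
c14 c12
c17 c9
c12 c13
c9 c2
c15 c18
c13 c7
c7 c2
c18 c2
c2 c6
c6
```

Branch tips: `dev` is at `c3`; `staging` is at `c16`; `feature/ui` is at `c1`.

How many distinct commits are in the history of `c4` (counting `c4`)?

Walking parent pointers from c4: reachable set = {c11, c12, c13, c14, c15, c17, c18, c2, c4, c5, c6, c7, c9}.
That is 13 commits.

13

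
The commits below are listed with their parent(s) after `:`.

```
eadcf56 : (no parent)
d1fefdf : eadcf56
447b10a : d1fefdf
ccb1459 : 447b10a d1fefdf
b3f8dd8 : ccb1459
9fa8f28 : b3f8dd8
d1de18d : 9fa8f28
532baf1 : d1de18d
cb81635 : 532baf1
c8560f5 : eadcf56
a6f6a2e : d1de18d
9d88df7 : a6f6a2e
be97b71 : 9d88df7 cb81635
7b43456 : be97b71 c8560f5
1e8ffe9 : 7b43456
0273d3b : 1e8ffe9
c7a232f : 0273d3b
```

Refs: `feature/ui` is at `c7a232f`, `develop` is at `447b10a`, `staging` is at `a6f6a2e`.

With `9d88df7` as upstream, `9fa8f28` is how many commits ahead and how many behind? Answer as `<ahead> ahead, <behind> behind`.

0 ahead, 3 behind

Reachable from 9fa8f28: {447b10a, 9fa8f28, b3f8dd8, ccb1459, d1fefdf, eadcf56}.
Reachable from 9d88df7: {447b10a, 9d88df7, 9fa8f28, a6f6a2e, b3f8dd8, ccb1459, d1de18d, d1fefdf, eadcf56}.
Only in 9fa8f28's history (ahead): {} — 0.
Only in 9d88df7's history (behind): {9d88df7, a6f6a2e, d1de18d} — 3.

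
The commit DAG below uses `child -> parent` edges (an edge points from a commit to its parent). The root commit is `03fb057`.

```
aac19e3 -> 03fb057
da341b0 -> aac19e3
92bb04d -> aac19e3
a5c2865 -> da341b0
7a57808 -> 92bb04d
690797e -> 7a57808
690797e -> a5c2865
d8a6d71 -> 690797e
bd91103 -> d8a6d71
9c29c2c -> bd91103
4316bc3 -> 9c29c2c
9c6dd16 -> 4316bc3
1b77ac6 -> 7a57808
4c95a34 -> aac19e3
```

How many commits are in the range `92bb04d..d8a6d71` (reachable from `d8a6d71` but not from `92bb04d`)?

5

Reachable from d8a6d71: {03fb057, 690797e, 7a57808, 92bb04d, a5c2865, aac19e3, d8a6d71, da341b0}.
Reachable from 92bb04d: {03fb057, 92bb04d, aac19e3}.
In d8a6d71's history but not 92bb04d's: {690797e, 7a57808, a5c2865, d8a6d71, da341b0} — 5 commits.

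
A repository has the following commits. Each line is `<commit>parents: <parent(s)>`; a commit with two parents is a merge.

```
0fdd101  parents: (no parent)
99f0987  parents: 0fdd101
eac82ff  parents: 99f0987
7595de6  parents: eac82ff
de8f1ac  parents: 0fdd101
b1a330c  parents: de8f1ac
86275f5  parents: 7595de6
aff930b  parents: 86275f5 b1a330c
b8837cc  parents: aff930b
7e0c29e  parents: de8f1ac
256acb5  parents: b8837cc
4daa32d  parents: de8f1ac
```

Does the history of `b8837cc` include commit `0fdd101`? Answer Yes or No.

Ancestors of b8837cc (commits reachable by following parents): {0fdd101, 7595de6, 86275f5, 99f0987, aff930b, b1a330c, b8837cc, de8f1ac, eac82ff}.
0fdd101 is in that set, so it is an ancestor of b8837cc.

Yes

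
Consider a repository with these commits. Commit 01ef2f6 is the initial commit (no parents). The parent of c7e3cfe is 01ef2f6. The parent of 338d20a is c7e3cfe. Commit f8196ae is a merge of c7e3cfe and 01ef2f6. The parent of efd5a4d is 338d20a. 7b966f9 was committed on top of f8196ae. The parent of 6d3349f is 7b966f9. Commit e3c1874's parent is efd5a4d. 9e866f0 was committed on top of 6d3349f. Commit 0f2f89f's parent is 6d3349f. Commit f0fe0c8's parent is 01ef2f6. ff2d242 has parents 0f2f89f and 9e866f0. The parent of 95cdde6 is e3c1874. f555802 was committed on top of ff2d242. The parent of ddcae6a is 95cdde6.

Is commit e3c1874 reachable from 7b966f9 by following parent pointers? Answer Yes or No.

Ancestors of 7b966f9: {01ef2f6, 7b966f9, c7e3cfe, f8196ae}.
e3c1874 is not in that set, so it is not an ancestor of 7b966f9.

No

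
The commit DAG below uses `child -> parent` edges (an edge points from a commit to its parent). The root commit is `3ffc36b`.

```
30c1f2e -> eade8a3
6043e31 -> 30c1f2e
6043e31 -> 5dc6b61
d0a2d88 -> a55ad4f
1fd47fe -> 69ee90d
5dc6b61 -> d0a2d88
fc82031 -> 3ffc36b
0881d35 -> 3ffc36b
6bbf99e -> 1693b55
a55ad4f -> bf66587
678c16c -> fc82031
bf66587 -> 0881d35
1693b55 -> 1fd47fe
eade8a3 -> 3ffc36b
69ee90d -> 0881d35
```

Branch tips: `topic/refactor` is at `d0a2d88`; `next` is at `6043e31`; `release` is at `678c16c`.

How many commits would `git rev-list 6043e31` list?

Walking parent pointers from 6043e31: reachable set = {0881d35, 30c1f2e, 3ffc36b, 5dc6b61, 6043e31, a55ad4f, bf66587, d0a2d88, eade8a3}.
That is 9 commits.

9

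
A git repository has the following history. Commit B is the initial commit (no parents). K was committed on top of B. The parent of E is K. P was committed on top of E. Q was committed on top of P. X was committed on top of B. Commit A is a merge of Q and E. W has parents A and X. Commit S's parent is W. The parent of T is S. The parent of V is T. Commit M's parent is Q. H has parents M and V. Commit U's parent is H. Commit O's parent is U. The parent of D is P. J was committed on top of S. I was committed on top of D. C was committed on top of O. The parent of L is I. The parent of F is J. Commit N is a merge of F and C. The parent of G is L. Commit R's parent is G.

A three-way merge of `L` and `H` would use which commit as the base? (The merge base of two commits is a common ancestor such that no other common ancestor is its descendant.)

Ancestors of L: {B, D, E, I, K, L, P}.
Ancestors of H: {A, B, E, H, K, M, P, Q, S, T, V, W, X}.
Common ancestors: {B, E, K, P}.
Among these, P is not an ancestor of any other common ancestor — it is the merge base.

P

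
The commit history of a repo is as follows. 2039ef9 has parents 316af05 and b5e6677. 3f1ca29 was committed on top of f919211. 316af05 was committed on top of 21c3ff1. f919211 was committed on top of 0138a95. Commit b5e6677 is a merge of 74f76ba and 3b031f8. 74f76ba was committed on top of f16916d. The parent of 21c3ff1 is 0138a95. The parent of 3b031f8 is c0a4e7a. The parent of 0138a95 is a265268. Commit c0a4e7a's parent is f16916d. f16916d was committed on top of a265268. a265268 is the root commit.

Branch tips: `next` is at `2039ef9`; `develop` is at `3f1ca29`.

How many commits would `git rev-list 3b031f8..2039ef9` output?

Reachable from 2039ef9: {0138a95, 2039ef9, 21c3ff1, 316af05, 3b031f8, 74f76ba, a265268, b5e6677, c0a4e7a, f16916d}.
Reachable from 3b031f8: {3b031f8, a265268, c0a4e7a, f16916d}.
In 2039ef9's history but not 3b031f8's: {0138a95, 2039ef9, 21c3ff1, 316af05, 74f76ba, b5e6677} — 6 commits.

6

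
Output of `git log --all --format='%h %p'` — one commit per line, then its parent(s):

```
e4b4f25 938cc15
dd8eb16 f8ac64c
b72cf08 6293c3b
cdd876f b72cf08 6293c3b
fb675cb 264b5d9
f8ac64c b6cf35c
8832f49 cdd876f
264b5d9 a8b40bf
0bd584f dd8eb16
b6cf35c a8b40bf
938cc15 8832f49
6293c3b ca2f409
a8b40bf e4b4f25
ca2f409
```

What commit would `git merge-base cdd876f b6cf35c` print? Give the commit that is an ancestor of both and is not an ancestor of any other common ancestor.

Ancestors of cdd876f: {6293c3b, b72cf08, ca2f409, cdd876f}.
Ancestors of b6cf35c: {6293c3b, 8832f49, 938cc15, a8b40bf, b6cf35c, b72cf08, ca2f409, cdd876f, e4b4f25}.
Common ancestors: {6293c3b, b72cf08, ca2f409, cdd876f}.
Among these, cdd876f is not an ancestor of any other common ancestor — it is the merge base.

cdd876f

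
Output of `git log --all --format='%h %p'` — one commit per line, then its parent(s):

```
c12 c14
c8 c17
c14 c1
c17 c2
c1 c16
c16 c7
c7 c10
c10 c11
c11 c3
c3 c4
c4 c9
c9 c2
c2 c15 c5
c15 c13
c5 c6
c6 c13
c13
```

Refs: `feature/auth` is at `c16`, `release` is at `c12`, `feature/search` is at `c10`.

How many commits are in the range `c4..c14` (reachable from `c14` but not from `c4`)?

Reachable from c14: {c1, c10, c11, c13, c14, c15, c16, c2, c3, c4, c5, c6, c7, c9}.
Reachable from c4: {c13, c15, c2, c4, c5, c6, c9}.
In c14's history but not c4's: {c1, c10, c11, c14, c16, c3, c7} — 7 commits.

7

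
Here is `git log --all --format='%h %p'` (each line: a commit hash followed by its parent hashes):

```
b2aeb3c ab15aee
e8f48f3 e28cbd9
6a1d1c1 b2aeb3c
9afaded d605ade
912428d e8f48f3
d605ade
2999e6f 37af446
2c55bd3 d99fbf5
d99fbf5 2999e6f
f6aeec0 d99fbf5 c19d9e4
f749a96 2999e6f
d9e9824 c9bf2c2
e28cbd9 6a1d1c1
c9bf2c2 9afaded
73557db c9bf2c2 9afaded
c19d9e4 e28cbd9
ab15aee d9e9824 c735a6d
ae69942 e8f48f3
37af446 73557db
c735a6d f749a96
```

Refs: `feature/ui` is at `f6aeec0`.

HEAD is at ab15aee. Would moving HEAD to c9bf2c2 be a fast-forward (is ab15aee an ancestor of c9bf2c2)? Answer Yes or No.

No

A fast-forward from ab15aee to c9bf2c2 is possible iff ab15aee is an ancestor of c9bf2c2.
Ancestors of c9bf2c2: {9afaded, c9bf2c2, d605ade}.
ab15aee is not among them, so fast-forward is not possible.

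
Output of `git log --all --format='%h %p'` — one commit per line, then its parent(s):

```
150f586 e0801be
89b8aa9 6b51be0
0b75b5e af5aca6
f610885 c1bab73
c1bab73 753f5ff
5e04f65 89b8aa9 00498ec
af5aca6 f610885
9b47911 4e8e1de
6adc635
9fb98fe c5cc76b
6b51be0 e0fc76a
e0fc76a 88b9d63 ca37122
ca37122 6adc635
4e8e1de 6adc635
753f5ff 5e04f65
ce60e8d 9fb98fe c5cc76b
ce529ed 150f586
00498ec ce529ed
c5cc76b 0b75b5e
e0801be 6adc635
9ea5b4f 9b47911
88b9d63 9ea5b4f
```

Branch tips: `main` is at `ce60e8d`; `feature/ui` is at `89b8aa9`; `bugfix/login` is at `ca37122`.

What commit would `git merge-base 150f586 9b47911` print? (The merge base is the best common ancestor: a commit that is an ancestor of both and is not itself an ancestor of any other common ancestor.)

6adc635

Ancestors of 150f586: {150f586, 6adc635, e0801be}.
Ancestors of 9b47911: {4e8e1de, 6adc635, 9b47911}.
Common ancestors: {6adc635}.
The only common ancestor is 6adc635, so it is the merge base.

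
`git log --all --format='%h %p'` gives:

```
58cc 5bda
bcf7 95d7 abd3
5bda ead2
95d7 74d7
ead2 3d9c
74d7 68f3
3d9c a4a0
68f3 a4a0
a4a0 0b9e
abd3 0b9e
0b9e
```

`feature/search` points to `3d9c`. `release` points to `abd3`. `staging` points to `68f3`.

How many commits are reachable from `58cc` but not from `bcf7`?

Reachable from 58cc: {0b9e, 3d9c, 58cc, 5bda, a4a0, ead2}.
Reachable from bcf7: {0b9e, 68f3, 74d7, 95d7, a4a0, abd3, bcf7}.
In 58cc's history but not bcf7's: {3d9c, 58cc, 5bda, ead2} — 4 commits.

4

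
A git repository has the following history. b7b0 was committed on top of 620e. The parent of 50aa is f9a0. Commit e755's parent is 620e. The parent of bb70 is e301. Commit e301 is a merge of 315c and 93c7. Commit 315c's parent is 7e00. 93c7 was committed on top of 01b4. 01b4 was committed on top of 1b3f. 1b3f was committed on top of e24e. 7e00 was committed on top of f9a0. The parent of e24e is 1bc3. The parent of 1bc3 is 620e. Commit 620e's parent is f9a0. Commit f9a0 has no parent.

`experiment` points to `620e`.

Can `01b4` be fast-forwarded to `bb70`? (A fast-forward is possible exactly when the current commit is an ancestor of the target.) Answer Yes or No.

Yes

A fast-forward from 01b4 to bb70 is possible iff 01b4 is an ancestor of bb70.
Ancestors of bb70: {01b4, 1b3f, 1bc3, 315c, 620e, 7e00, 93c7, bb70, e24e, e301, f9a0}.
01b4 is among them, so fast-forward is possible.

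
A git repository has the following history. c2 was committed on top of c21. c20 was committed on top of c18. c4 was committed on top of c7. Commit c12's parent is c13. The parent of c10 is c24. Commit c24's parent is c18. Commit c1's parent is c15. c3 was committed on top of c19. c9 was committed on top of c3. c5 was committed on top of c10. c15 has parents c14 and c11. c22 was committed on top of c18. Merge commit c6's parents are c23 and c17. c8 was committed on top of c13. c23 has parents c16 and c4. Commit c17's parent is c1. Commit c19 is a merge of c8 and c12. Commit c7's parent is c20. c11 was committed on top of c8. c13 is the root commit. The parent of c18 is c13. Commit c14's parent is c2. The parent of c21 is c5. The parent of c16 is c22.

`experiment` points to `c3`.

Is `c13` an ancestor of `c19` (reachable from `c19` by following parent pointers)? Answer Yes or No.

Yes

Ancestors of c19 (commits reachable by following parents): {c12, c13, c19, c8}.
c13 is in that set, so it is an ancestor of c19.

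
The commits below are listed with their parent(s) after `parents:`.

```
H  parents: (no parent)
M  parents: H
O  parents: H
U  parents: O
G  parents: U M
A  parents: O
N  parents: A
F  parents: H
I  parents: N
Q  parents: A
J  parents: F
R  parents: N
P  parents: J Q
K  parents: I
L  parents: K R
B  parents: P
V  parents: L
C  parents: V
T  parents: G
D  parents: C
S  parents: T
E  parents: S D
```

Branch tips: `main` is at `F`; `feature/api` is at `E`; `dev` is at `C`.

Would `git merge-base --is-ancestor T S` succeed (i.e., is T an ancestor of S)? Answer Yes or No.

Ancestors of S (commits reachable by following parents): {G, H, M, O, S, T, U}.
T is in that set, so it is an ancestor of S.

Yes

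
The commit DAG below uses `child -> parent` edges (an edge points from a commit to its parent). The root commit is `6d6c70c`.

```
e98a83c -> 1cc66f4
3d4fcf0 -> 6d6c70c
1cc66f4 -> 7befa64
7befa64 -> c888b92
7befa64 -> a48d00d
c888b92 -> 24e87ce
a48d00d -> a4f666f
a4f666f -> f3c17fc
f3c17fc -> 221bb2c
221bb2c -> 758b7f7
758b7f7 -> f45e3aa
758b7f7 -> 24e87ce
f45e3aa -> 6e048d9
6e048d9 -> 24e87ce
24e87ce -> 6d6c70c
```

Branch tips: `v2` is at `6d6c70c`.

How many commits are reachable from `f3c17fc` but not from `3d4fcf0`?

6

Reachable from f3c17fc: {221bb2c, 24e87ce, 6d6c70c, 6e048d9, 758b7f7, f3c17fc, f45e3aa}.
Reachable from 3d4fcf0: {3d4fcf0, 6d6c70c}.
In f3c17fc's history but not 3d4fcf0's: {221bb2c, 24e87ce, 6e048d9, 758b7f7, f3c17fc, f45e3aa} — 6 commits.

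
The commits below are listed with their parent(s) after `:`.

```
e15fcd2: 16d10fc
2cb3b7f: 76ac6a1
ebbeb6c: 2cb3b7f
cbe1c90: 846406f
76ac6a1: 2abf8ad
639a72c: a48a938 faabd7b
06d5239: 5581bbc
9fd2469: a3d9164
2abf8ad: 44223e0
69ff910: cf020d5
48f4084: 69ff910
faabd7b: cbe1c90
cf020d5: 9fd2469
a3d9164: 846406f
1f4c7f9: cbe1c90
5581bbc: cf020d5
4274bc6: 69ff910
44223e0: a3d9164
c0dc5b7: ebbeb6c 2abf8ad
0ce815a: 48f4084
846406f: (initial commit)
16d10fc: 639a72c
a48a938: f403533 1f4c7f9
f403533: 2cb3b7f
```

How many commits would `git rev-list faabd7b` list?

3

Walking parent pointers from faabd7b: reachable set = {846406f, cbe1c90, faabd7b}.
That is 3 commits.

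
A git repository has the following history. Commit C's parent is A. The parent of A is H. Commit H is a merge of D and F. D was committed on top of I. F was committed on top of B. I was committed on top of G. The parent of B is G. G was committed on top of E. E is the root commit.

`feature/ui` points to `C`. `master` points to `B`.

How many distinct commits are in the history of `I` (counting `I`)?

Walking parent pointers from I: reachable set = {E, G, I}.
That is 3 commits.

3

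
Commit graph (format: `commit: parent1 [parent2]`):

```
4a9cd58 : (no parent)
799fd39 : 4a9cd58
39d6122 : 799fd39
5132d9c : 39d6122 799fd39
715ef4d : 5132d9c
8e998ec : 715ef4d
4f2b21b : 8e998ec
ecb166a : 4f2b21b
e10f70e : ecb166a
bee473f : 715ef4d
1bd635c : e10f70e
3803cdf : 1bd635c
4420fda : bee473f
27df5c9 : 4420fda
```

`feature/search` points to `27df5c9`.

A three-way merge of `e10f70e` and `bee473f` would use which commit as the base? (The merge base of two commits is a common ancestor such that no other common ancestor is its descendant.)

715ef4d

Ancestors of e10f70e: {39d6122, 4a9cd58, 4f2b21b, 5132d9c, 715ef4d, 799fd39, 8e998ec, e10f70e, ecb166a}.
Ancestors of bee473f: {39d6122, 4a9cd58, 5132d9c, 715ef4d, 799fd39, bee473f}.
Common ancestors: {39d6122, 4a9cd58, 5132d9c, 715ef4d, 799fd39}.
Among these, 715ef4d is not an ancestor of any other common ancestor — it is the merge base.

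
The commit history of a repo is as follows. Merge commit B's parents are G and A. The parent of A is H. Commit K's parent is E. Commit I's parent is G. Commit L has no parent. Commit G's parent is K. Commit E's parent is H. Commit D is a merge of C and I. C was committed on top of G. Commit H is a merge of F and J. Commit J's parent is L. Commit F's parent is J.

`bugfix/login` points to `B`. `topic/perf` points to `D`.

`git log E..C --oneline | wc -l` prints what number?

Reachable from C: {C, E, F, G, H, J, K, L}.
Reachable from E: {E, F, H, J, L}.
In C's history but not E's: {C, G, K} — 3 commits.

3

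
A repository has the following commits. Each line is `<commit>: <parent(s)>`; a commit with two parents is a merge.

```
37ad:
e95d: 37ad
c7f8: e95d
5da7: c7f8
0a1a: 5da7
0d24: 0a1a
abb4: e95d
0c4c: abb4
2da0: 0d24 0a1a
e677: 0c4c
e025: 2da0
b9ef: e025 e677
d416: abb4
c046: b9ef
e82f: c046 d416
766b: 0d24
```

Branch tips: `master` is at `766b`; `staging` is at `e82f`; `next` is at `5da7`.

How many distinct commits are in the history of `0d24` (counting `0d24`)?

Walking parent pointers from 0d24: reachable set = {0a1a, 0d24, 37ad, 5da7, c7f8, e95d}.
That is 6 commits.

6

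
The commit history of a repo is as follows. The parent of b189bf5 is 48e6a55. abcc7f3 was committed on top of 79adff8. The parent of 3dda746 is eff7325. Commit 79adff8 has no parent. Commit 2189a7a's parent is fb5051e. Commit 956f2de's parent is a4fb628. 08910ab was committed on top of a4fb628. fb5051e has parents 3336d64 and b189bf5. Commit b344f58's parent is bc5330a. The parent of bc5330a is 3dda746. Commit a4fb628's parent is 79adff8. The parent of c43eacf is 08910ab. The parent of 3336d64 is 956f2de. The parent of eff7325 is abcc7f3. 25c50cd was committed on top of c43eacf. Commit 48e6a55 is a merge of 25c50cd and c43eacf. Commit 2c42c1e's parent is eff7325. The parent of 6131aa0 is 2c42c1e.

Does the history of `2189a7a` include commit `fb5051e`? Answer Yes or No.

Yes

Ancestors of 2189a7a (commits reachable by following parents): {08910ab, 2189a7a, 25c50cd, 3336d64, 48e6a55, 79adff8, 956f2de, a4fb628, b189bf5, c43eacf, fb5051e}.
fb5051e is in that set, so it is an ancestor of 2189a7a.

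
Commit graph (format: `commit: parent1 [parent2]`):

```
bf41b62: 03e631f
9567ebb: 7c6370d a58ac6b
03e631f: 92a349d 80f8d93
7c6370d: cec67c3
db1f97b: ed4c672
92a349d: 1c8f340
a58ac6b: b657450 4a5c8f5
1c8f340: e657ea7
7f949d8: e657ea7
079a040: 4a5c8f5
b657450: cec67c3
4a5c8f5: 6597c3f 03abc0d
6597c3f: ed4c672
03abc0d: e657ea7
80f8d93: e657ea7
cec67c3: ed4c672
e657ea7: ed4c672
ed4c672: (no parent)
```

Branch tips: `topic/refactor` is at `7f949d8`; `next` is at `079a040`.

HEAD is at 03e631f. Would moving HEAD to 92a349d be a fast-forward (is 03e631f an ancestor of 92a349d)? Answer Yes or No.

No

A fast-forward from 03e631f to 92a349d is possible iff 03e631f is an ancestor of 92a349d.
Ancestors of 92a349d: {1c8f340, 92a349d, e657ea7, ed4c672}.
03e631f is not among them, so fast-forward is not possible.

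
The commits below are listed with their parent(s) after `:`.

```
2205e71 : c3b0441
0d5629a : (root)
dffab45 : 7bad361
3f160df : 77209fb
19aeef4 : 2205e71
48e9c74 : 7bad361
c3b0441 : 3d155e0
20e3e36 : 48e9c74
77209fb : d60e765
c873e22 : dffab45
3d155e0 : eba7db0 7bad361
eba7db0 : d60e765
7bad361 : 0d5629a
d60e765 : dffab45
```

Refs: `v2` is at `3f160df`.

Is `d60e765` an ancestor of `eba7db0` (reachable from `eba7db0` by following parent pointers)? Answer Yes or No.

Yes

Ancestors of eba7db0 (commits reachable by following parents): {0d5629a, 7bad361, d60e765, dffab45, eba7db0}.
d60e765 is in that set, so it is an ancestor of eba7db0.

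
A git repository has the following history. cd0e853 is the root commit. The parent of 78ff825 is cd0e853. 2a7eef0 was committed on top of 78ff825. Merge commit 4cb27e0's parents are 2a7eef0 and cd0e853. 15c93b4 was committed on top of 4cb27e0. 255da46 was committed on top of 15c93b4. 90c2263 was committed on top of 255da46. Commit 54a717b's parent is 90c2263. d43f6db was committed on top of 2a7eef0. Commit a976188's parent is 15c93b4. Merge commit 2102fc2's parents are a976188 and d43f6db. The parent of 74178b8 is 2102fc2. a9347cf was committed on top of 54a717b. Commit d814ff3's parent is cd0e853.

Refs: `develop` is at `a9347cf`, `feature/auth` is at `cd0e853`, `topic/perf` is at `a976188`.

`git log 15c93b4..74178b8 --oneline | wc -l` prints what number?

Reachable from 74178b8: {15c93b4, 2102fc2, 2a7eef0, 4cb27e0, 74178b8, 78ff825, a976188, cd0e853, d43f6db}.
Reachable from 15c93b4: {15c93b4, 2a7eef0, 4cb27e0, 78ff825, cd0e853}.
In 74178b8's history but not 15c93b4's: {2102fc2, 74178b8, a976188, d43f6db} — 4 commits.

4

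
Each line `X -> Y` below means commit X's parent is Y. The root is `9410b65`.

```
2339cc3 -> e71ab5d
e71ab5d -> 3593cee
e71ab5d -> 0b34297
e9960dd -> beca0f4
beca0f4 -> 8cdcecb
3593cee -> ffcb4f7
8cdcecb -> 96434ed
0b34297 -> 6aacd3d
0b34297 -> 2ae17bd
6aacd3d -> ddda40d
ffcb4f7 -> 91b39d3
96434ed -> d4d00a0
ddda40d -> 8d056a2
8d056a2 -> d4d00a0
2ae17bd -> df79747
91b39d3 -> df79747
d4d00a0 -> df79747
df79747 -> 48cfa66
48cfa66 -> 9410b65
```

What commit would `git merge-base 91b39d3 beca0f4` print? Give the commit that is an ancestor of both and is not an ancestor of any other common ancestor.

df79747

Ancestors of 91b39d3: {48cfa66, 91b39d3, 9410b65, df79747}.
Ancestors of beca0f4: {48cfa66, 8cdcecb, 9410b65, 96434ed, beca0f4, d4d00a0, df79747}.
Common ancestors: {48cfa66, 9410b65, df79747}.
Among these, df79747 is not an ancestor of any other common ancestor — it is the merge base.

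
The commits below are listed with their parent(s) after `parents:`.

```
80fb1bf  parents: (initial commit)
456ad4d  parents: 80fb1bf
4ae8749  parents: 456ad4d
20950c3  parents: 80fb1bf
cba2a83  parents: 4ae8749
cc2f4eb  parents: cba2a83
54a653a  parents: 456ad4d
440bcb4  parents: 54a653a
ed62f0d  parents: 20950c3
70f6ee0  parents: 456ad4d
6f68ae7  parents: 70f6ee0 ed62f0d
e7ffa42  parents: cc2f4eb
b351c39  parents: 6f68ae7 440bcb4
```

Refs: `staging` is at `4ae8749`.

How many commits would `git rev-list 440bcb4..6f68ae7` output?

4

Reachable from 6f68ae7: {20950c3, 456ad4d, 6f68ae7, 70f6ee0, 80fb1bf, ed62f0d}.
Reachable from 440bcb4: {440bcb4, 456ad4d, 54a653a, 80fb1bf}.
In 6f68ae7's history but not 440bcb4's: {20950c3, 6f68ae7, 70f6ee0, ed62f0d} — 4 commits.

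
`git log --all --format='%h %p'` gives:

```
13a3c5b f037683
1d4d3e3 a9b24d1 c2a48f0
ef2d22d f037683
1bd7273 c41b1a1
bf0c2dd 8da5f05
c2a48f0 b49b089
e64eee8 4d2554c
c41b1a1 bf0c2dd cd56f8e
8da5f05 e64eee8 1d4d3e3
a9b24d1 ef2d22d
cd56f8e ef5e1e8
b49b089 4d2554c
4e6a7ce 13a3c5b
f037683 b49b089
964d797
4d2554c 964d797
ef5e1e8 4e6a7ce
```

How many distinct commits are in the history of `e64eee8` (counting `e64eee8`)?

Walking parent pointers from e64eee8: reachable set = {4d2554c, 964d797, e64eee8}.
That is 3 commits.

3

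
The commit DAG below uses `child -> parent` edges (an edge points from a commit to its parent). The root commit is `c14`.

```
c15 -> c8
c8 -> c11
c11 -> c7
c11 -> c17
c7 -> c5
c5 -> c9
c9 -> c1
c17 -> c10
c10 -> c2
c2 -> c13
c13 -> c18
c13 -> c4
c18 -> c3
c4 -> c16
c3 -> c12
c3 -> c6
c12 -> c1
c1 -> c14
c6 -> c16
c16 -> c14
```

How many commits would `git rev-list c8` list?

Walking parent pointers from c8: reachable set = {c1, c10, c11, c12, c13, c14, c16, c17, c18, c2, c3, c4, c5, c6, c7, c8, c9}.
That is 17 commits.

17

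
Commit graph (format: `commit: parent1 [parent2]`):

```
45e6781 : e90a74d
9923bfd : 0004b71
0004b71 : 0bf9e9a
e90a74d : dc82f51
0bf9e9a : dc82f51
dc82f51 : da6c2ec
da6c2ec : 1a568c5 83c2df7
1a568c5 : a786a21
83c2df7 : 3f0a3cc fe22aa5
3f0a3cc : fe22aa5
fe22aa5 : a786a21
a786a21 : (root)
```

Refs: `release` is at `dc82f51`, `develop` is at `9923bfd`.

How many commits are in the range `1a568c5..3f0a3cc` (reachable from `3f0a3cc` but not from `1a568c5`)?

2

Reachable from 3f0a3cc: {3f0a3cc, a786a21, fe22aa5}.
Reachable from 1a568c5: {1a568c5, a786a21}.
In 3f0a3cc's history but not 1a568c5's: {3f0a3cc, fe22aa5} — 2 commits.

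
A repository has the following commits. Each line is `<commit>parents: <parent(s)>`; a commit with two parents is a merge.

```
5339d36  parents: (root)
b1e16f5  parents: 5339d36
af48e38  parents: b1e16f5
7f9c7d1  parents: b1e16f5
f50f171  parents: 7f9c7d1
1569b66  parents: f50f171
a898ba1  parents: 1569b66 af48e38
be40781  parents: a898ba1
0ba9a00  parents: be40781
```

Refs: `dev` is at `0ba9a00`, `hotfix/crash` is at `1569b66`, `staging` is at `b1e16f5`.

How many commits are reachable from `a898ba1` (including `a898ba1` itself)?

7

Walking parent pointers from a898ba1: reachable set = {1569b66, 5339d36, 7f9c7d1, a898ba1, af48e38, b1e16f5, f50f171}.
That is 7 commits.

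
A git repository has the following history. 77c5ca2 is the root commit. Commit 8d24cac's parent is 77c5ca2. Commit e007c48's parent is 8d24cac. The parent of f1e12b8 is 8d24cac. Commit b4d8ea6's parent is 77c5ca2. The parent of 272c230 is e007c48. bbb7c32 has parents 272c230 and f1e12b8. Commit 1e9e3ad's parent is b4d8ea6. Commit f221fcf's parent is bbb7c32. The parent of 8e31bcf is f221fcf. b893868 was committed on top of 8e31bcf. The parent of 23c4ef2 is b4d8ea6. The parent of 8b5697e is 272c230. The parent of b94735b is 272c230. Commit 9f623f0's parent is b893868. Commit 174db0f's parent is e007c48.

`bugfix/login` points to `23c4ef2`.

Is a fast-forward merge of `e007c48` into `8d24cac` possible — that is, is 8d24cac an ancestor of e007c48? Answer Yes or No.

Yes

A fast-forward from 8d24cac to e007c48 is possible iff 8d24cac is an ancestor of e007c48.
Ancestors of e007c48: {77c5ca2, 8d24cac, e007c48}.
8d24cac is among them, so fast-forward is possible.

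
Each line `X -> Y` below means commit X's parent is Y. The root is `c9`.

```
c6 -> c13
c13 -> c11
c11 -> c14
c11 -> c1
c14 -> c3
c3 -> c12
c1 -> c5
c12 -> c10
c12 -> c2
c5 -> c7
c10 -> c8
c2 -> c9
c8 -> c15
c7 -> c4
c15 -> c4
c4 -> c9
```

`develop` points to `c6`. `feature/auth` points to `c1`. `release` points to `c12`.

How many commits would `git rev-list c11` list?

13

Walking parent pointers from c11: reachable set = {c1, c10, c11, c12, c14, c15, c2, c3, c4, c5, c7, c8, c9}.
That is 13 commits.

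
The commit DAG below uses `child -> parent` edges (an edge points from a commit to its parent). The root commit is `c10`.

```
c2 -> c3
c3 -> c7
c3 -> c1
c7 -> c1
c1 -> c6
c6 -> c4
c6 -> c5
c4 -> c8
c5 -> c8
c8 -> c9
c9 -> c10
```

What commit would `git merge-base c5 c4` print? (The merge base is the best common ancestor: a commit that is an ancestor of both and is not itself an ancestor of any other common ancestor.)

c8

Ancestors of c5: {c10, c5, c8, c9}.
Ancestors of c4: {c10, c4, c8, c9}.
Common ancestors: {c10, c8, c9}.
Among these, c8 is not an ancestor of any other common ancestor — it is the merge base.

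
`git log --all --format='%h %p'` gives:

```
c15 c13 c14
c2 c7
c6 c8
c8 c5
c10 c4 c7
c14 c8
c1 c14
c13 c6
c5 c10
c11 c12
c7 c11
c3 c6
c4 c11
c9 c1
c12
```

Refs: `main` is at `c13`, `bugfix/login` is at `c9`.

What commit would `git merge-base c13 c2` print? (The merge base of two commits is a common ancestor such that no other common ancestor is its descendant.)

c7

Ancestors of c13: {c10, c11, c12, c13, c4, c5, c6, c7, c8}.
Ancestors of c2: {c11, c12, c2, c7}.
Common ancestors: {c11, c12, c7}.
Among these, c7 is not an ancestor of any other common ancestor — it is the merge base.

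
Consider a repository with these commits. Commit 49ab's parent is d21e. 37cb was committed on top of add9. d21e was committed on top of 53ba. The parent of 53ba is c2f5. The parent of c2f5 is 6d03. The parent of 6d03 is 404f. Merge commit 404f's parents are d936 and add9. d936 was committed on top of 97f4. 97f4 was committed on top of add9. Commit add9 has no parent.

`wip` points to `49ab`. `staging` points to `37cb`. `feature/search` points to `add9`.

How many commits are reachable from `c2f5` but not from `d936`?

3

Reachable from c2f5: {404f, 6d03, 97f4, add9, c2f5, d936}.
Reachable from d936: {97f4, add9, d936}.
In c2f5's history but not d936's: {404f, 6d03, c2f5} — 3 commits.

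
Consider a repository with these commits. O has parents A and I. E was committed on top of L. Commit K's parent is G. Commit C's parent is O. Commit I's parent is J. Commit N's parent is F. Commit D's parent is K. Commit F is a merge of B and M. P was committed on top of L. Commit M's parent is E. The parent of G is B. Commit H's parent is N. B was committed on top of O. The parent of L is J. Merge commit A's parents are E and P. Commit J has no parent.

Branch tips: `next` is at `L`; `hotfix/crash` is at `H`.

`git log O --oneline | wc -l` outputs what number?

Walking parent pointers from O: reachable set = {A, E, I, J, L, O, P}.
That is 7 commits.

7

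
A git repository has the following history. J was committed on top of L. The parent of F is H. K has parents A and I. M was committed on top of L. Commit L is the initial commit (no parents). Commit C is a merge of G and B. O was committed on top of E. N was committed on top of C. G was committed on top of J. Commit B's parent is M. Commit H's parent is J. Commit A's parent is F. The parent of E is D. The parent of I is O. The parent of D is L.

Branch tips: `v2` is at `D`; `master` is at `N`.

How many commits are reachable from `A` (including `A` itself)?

5

Walking parent pointers from A: reachable set = {A, F, H, J, L}.
That is 5 commits.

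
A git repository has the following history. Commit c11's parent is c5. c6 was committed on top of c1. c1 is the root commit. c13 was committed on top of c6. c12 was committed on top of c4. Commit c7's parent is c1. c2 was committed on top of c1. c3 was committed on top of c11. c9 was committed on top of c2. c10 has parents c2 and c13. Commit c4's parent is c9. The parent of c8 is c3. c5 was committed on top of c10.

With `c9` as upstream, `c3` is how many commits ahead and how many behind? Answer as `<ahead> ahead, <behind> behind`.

6 ahead, 1 behind

Reachable from c3: {c1, c10, c11, c13, c2, c3, c5, c6}.
Reachable from c9: {c1, c2, c9}.
Only in c3's history (ahead): {c10, c11, c13, c3, c5, c6} — 6.
Only in c9's history (behind): {c9} — 1.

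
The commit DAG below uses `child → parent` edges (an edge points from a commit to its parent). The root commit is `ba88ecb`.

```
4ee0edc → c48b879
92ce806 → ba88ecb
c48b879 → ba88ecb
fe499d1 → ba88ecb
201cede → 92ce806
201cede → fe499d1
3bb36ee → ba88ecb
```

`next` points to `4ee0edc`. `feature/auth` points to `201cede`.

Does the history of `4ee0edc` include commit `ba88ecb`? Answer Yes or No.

Yes

Ancestors of 4ee0edc (commits reachable by following parents): {4ee0edc, ba88ecb, c48b879}.
ba88ecb is in that set, so it is an ancestor of 4ee0edc.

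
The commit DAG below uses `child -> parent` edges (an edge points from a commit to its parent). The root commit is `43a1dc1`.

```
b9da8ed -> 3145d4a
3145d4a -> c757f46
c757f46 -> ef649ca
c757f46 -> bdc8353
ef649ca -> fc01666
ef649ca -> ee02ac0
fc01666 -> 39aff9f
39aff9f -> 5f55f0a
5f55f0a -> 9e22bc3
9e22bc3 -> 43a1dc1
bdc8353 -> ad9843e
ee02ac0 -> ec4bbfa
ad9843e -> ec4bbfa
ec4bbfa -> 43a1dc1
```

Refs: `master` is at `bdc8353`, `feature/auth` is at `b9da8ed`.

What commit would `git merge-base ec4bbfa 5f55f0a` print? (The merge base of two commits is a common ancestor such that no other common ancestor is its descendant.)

43a1dc1

Ancestors of ec4bbfa: {43a1dc1, ec4bbfa}.
Ancestors of 5f55f0a: {43a1dc1, 5f55f0a, 9e22bc3}.
Common ancestors: {43a1dc1}.
The only common ancestor is 43a1dc1, so it is the merge base.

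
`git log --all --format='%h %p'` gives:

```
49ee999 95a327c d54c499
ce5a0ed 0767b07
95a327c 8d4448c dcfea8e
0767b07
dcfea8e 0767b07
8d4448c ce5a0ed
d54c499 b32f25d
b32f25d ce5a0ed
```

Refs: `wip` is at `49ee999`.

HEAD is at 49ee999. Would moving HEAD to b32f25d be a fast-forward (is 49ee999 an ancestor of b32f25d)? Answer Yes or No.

A fast-forward from 49ee999 to b32f25d is possible iff 49ee999 is an ancestor of b32f25d.
Ancestors of b32f25d: {0767b07, b32f25d, ce5a0ed}.
49ee999 is not among them, so fast-forward is not possible.

No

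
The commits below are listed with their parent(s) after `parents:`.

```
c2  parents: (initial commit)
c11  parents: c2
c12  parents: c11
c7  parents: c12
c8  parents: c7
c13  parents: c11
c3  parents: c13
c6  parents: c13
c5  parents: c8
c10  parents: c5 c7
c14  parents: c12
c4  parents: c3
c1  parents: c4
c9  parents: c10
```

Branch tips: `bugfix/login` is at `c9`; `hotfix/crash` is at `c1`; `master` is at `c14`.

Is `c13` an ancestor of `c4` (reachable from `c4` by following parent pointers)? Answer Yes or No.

Ancestors of c4 (commits reachable by following parents): {c11, c13, c2, c3, c4}.
c13 is in that set, so it is an ancestor of c4.

Yes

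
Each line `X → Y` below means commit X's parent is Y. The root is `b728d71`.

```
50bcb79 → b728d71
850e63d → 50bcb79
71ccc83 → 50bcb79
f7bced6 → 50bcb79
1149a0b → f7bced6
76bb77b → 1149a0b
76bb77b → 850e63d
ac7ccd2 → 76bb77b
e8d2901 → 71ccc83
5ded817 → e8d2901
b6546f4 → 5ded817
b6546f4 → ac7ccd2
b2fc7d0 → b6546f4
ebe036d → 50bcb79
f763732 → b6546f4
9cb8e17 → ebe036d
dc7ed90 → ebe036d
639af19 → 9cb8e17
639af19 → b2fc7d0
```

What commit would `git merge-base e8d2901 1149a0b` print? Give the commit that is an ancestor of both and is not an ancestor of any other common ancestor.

50bcb79

Ancestors of e8d2901: {50bcb79, 71ccc83, b728d71, e8d2901}.
Ancestors of 1149a0b: {1149a0b, 50bcb79, b728d71, f7bced6}.
Common ancestors: {50bcb79, b728d71}.
Among these, 50bcb79 is not an ancestor of any other common ancestor — it is the merge base.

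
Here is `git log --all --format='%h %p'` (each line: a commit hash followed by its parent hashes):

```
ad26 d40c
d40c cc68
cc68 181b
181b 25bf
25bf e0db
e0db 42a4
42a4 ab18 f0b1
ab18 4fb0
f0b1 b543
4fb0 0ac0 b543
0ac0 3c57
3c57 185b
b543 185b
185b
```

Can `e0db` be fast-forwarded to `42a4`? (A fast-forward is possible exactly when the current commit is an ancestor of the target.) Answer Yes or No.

No

A fast-forward from e0db to 42a4 is possible iff e0db is an ancestor of 42a4.
Ancestors of 42a4: {0ac0, 185b, 3c57, 42a4, 4fb0, ab18, b543, f0b1}.
e0db is not among them, so fast-forward is not possible.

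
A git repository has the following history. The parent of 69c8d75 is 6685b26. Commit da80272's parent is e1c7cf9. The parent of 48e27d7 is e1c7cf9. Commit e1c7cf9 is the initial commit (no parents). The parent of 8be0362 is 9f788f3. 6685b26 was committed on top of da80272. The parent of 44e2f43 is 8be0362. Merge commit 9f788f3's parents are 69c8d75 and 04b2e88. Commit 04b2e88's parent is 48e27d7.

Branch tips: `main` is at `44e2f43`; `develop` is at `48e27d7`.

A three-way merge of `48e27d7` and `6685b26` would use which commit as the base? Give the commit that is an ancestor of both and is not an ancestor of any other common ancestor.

Ancestors of 48e27d7: {48e27d7, e1c7cf9}.
Ancestors of 6685b26: {6685b26, da80272, e1c7cf9}.
Common ancestors: {e1c7cf9}.
The only common ancestor is e1c7cf9, so it is the merge base.

e1c7cf9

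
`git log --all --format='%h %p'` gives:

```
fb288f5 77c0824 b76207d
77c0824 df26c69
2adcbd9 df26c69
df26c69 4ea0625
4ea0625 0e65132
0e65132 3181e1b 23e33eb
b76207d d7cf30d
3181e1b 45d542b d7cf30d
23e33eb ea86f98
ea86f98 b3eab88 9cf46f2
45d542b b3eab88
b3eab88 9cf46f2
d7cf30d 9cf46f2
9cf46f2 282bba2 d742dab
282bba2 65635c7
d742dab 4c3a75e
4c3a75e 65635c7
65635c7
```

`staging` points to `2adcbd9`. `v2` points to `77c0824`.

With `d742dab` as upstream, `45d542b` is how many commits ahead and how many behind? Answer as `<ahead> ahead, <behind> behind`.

Reachable from 45d542b: {282bba2, 45d542b, 4c3a75e, 65635c7, 9cf46f2, b3eab88, d742dab}.
Reachable from d742dab: {4c3a75e, 65635c7, d742dab}.
Only in 45d542b's history (ahead): {282bba2, 45d542b, 9cf46f2, b3eab88} — 4.
Only in d742dab's history (behind): {} — 0.

4 ahead, 0 behind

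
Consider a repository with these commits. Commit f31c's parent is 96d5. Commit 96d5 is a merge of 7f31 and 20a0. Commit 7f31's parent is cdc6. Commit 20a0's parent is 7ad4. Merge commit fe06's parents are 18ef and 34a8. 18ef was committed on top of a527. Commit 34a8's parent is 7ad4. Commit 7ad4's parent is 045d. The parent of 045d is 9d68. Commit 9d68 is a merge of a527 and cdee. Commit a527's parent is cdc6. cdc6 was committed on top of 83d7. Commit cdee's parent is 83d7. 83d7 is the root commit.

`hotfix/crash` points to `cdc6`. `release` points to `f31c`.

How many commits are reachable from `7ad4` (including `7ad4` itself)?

7

Walking parent pointers from 7ad4: reachable set = {045d, 7ad4, 83d7, 9d68, a527, cdc6, cdee}.
That is 7 commits.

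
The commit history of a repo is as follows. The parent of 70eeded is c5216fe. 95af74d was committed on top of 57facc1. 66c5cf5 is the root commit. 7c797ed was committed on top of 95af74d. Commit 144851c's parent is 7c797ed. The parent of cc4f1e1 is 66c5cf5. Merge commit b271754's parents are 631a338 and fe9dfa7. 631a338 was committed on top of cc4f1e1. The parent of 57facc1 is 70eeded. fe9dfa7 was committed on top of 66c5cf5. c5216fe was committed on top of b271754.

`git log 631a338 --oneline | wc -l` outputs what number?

3

Walking parent pointers from 631a338: reachable set = {631a338, 66c5cf5, cc4f1e1}.
That is 3 commits.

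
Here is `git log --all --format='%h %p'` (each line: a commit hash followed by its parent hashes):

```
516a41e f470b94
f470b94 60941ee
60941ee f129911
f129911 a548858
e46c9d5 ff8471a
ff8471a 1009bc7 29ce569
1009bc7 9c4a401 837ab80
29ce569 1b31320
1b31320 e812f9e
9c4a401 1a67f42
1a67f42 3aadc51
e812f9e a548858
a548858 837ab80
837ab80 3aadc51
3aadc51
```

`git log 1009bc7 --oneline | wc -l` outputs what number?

5

Walking parent pointers from 1009bc7: reachable set = {1009bc7, 1a67f42, 3aadc51, 837ab80, 9c4a401}.
That is 5 commits.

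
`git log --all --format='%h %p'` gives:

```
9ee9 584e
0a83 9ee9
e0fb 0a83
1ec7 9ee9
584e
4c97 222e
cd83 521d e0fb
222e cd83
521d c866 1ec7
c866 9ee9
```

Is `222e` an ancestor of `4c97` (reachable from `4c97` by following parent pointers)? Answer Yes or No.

Ancestors of 4c97 (commits reachable by following parents): {0a83, 1ec7, 222e, 4c97, 521d, 584e, 9ee9, c866, cd83, e0fb}.
222e is in that set, so it is an ancestor of 4c97.

Yes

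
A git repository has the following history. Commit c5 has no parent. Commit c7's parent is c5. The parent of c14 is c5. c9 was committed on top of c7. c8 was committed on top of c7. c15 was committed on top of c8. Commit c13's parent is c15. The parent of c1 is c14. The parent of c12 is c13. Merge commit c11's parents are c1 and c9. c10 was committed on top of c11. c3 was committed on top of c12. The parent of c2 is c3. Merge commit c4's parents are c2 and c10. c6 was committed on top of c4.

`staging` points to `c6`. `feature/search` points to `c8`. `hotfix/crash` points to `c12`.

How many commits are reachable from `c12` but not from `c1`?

5

Reachable from c12: {c12, c13, c15, c5, c7, c8}.
Reachable from c1: {c1, c14, c5}.
In c12's history but not c1's: {c12, c13, c15, c7, c8} — 5 commits.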